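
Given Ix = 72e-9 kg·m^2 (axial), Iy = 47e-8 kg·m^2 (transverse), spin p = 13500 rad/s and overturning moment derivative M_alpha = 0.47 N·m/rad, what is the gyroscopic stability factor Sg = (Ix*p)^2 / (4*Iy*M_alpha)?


Sg = Ix^2 * p^2 / (4 * Iy * M_alpha) = (72e-9)^2 * 13500^2 / (4 * 47e-8 * 0.47) = 1.069

1.069


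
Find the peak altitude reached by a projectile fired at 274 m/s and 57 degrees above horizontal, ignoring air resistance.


H = (v0*sin(theta))^2 / (2g) = (274*sin(57°))^2 / (2*9.81) = 2691 m

2691 m


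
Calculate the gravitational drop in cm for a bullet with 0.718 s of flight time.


drop = 0.5*g*t^2 = 0.5*9.81*0.718^2 = 2.52865 m ≈ 252.9 cm

252.9 cm


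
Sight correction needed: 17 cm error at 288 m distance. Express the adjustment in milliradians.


1 mrad subtends 1 cm per 10 m of range, so adj = error_cm / (dist_m / 10) = 17 / (288/10) = 0.5903 mrad

0.5903 mrad


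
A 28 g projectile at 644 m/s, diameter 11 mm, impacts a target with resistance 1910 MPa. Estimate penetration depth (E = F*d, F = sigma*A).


A = pi*(d/2)^2 = pi*(11/2)^2 = 95.0332 mm^2
E = 0.5*m*v^2 = 0.5*0.028*644^2 = 5806.3 J
depth = E/(sigma*A) = 5806.3 J / (1910 MPa * 95.0332 mm^2) = 5806.3/(1910 * 95.0332) m = 0.0319883 m ≈ 31.99 mm

31.99 mm


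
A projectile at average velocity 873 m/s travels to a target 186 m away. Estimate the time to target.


t = d/v = 186/873 = 0.2131 s

0.2131 s


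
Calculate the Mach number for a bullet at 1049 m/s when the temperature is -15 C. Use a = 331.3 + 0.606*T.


a = 331.3 + 0.606*(-15) = 322.21 m/s
M = v/a = 1049/322.21 = 3.256

3.256


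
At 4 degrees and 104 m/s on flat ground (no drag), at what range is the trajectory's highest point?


R = v0^2*sin(2*theta)/g = 104^2*sin(2*4°)/9.81 = 153.445 m
apex_dist = R/2 = 153.445/2 = 76.72 m

76.72 m


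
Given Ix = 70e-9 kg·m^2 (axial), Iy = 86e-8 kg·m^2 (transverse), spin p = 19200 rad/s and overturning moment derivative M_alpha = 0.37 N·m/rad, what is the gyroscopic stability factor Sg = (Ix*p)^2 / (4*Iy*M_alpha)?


Sg = Ix^2 * p^2 / (4 * Iy * M_alpha) = (70e-9)^2 * 19200^2 / (4 * 86e-8 * 0.37) = 1.419

1.419


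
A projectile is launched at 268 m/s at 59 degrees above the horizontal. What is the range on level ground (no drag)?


R = v0^2 * sin(2*theta) / g = 268^2 * sin(2*59°) / 9.81 = 6465 m

6465 m


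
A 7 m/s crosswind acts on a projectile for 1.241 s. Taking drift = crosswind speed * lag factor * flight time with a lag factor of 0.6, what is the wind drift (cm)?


drift = v_wind * lag * t = 7 * 0.6 * 1.241 = 5.2122 m ≈ 521.2 cm

521.2 cm


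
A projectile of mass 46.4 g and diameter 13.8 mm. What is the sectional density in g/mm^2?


SD = m/d^2 = 46.4/13.8^2 = 0.2436 g/mm^2

0.2436 g/mm^2


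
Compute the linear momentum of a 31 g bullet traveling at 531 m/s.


p = m*v = 0.031*531 = 16.46 kg·m/s

16.46 kg·m/s


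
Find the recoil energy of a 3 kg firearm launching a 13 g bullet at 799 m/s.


v_r = m_p*v_p/m_gun = 0.013*799/3 = 3.46233 m/s, E_r = 0.5*m_gun*v_r^2 = 0.5*3*3.46233^2 = 17.98 J

17.98 J


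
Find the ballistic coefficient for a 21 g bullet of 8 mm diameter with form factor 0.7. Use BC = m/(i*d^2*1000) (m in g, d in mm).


BC = m/(i*d^2*1000) = 21/(0.7 * 8^2 * 1000) = 0.0004687

0.0004687


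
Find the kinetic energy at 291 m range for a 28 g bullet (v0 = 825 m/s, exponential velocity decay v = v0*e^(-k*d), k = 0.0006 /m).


v = v0*exp(-k*d) = 825*exp(-0.0006*291) = 692.829 m/s
E = 0.5*m*v^2 = 0.5*0.028*692.829^2 = 6720 J

6720 J


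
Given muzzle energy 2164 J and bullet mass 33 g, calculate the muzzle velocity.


v = sqrt(2*E/m) = sqrt(2*2164/0.033) = 362.1 m/s

362.1 m/s


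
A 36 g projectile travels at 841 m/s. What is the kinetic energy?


E = 0.5*m*v^2 = 0.5*0.036*841^2 = 12731 J

12731 J


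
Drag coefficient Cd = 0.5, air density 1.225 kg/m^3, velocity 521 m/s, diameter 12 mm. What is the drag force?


A = pi*(d/2)^2 = pi*(12/2000)^2 = 1.13097e-04 m^2
Fd = 0.5*Cd*rho*A*v^2 = 0.5*0.5*1.225*1.13097e-04*521^2 = 9.402 N

9.402 N


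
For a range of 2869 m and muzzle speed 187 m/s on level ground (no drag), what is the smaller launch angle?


sin(2*theta) = R*g/v0^2 = 2869*9.81/187^2 = 0.804853, theta = arcsin(0.804853)/2 = 26.8°

26.8 degrees


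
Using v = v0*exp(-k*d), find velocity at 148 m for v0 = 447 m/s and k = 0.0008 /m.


v = v0*exp(-k*d) = 447*exp(-0.0008*148) = 397.1 m/s

397.1 m/s


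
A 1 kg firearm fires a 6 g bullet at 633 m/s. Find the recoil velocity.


v_recoil = m_p * v_p / m_gun = 0.006 * 633 / 1 = 3.798 m/s

3.798 m/s


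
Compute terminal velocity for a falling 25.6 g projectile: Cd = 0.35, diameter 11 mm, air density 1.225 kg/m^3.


A = pi*(d/2)^2 = pi*(11/2000)^2 = 9.50332e-05 m^2
vt = sqrt(2mg/(Cd*rho*A)) = sqrt(2*0.0256*9.81/(0.35 * 1.225 * 9.50332e-05)) = 111 m/s

111 m/s


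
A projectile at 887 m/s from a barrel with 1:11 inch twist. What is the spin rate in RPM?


twist_m = 11*0.0254 = 0.2794 m
spin = v/twist = 887/0.2794 = 3174.66 rev/s
RPM = spin*60 = 3174.66*60 ≈ 190480 RPM

190480 RPM


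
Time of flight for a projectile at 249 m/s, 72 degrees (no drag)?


T = 2*v0*sin(theta)/g = 2*249*sin(72°)/9.81 = 48.28 s

48.28 s


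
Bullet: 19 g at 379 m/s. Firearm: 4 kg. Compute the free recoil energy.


v_r = m_p*v_p/m_gun = 0.019*379/4 = 1.80025 m/s, E_r = 0.5*m_gun*v_r^2 = 0.5*4*1.80025^2 = 6.482 J

6.482 J


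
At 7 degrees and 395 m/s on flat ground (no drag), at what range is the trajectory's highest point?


R = v0^2*sin(2*theta)/g = 395^2*sin(2*7°)/9.81 = 3847.69 m
apex_dist = R/2 = 3847.69/2 = 1924 m

1924 m


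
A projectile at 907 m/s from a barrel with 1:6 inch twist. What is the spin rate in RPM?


twist_m = 6*0.0254 = 0.1524 m
spin = v/twist = 907/0.1524 = 5951.444 rev/s
RPM = spin*60 = 5951.444*60 ≈ 357087 RPM

357087 RPM


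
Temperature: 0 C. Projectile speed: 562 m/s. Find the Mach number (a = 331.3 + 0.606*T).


a = 331.3 + 0.606*(0) = 331.3 m/s
M = v/a = 562/331.3 = 1.696

1.696


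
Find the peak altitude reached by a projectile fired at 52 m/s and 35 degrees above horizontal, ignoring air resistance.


H = (v0*sin(theta))^2 / (2g) = (52*sin(35°))^2 / (2*9.81) = 45.34 m

45.34 m


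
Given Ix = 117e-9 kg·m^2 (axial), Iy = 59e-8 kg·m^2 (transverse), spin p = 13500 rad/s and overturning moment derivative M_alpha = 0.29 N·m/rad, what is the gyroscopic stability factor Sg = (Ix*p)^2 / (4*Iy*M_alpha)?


Sg = Ix^2 * p^2 / (4 * Iy * M_alpha) = (117e-9)^2 * 13500^2 / (4 * 59e-8 * 0.29) = 3.645

3.645


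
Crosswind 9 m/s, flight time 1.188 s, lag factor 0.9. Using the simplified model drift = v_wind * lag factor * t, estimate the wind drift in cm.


drift = v_wind * lag * t = 9 * 0.9 * 1.188 = 9.6228 m ≈ 962.3 cm

962.3 cm


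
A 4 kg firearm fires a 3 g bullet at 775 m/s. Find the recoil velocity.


v_recoil = m_p * v_p / m_gun = 0.003 * 775 / 4 = 0.5813 m/s

0.5813 m/s


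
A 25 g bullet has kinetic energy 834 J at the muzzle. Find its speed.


v = sqrt(2*E/m) = sqrt(2*834/0.025) = 258.3 m/s

258.3 m/s


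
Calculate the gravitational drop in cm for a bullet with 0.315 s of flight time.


drop = 0.5*g*t^2 = 0.5*9.81*0.315^2 = 0.486699 m ≈ 48.67 cm

48.67 cm


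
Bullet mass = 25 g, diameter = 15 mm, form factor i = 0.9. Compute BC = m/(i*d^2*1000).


BC = m/(i*d^2*1000) = 25/(0.9 * 15^2 * 1000) = 0.0001235

0.0001235


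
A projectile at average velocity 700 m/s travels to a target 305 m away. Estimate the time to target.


t = d/v = 305/700 = 0.4357 s

0.4357 s


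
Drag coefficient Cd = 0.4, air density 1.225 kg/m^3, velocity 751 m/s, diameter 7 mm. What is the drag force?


A = pi*(d/2)^2 = pi*(7/2000)^2 = 3.84845e-05 m^2
Fd = 0.5*Cd*rho*A*v^2 = 0.5*0.4*1.225*3.84845e-05*751^2 = 5.318 N

5.318 N


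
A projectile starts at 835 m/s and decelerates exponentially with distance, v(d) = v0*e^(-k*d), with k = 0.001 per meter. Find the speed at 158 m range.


v = v0*exp(-k*d) = 835*exp(-0.001*158) = 713 m/s

713 m/s


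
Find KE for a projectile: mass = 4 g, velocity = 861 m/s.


E = 0.5*m*v^2 = 0.5*0.004*861^2 = 1483 J

1483 J


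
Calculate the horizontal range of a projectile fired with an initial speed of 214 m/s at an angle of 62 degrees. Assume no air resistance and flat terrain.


R = v0^2 * sin(2*theta) / g = 214^2 * sin(2*62°) / 9.81 = 3870 m

3870 m


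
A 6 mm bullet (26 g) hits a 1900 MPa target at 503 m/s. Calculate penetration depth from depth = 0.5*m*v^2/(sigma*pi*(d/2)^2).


A = pi*(d/2)^2 = pi*(6/2)^2 = 28.2743 mm^2
E = 0.5*m*v^2 = 0.5*0.026*503^2 = 3289.12 J
depth = E/(sigma*A) = 3289.12 J / (1900 MPa * 28.2743 mm^2) = 3289.12/(1900 * 28.2743) m = 0.0612256 m ≈ 61.23 mm

61.23 mm


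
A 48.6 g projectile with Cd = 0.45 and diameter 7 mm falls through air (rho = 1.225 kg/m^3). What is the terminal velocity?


A = pi*(d/2)^2 = pi*(7/2000)^2 = 3.84845e-05 m^2
vt = sqrt(2mg/(Cd*rho*A)) = sqrt(2*0.0486*9.81/(0.45 * 1.225 * 3.84845e-05)) = 212 m/s

212 m/s


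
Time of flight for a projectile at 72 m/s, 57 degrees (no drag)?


T = 2*v0*sin(theta)/g = 2*72*sin(57°)/9.81 = 12.31 s

12.31 s


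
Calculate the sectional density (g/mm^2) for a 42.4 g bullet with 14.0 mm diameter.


SD = m/d^2 = 42.4/14.0^2 = 0.2163 g/mm^2

0.2163 g/mm^2


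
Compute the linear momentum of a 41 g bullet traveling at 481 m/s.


p = m*v = 0.041*481 = 19.72 kg·m/s

19.72 kg·m/s


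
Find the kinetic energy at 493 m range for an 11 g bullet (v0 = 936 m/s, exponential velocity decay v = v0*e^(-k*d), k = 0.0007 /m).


v = v0*exp(-k*d) = 936*exp(-0.0007*493) = 662.828 m/s
E = 0.5*m*v^2 = 0.5*0.011*662.828^2 = 2416 J

2416 J


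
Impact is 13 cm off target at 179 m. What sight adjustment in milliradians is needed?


1 mrad subtends 1 cm per 10 m of range, so adj = error_cm / (dist_m / 10) = 13 / (179/10) = 0.7263 mrad

0.7263 mrad


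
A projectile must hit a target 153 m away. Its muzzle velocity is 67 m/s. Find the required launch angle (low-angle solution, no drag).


sin(2*theta) = R*g/v0^2 = 153*9.81/67^2 = 0.334357, theta = arcsin(0.334357)/2 = 9.767°

9.767 degrees


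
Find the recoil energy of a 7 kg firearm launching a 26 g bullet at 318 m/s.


v_r = m_p*v_p/m_gun = 0.026*318/7 = 1.18114 m/s, E_r = 0.5*m_gun*v_r^2 = 0.5*7*1.18114^2 = 4.883 J

4.883 J


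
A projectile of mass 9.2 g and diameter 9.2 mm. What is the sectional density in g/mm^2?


SD = m/d^2 = 9.2/9.2^2 = 0.1087 g/mm^2

0.1087 g/mm^2


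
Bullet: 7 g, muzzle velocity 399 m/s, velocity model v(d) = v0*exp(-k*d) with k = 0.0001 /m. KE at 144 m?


v = v0*exp(-k*d) = 399*exp(-0.0001*144) = 393.296 m/s
E = 0.5*m*v^2 = 0.5*0.007*393.296^2 = 541.4 J

541.4 J


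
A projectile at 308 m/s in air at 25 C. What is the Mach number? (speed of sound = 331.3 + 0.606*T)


a = 331.3 + 0.606*(25) = 346.45 m/s
M = v/a = 308/346.45 = 0.889

0.889


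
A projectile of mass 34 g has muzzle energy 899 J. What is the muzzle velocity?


v = sqrt(2*E/m) = sqrt(2*899/0.034) = 230 m/s

230 m/s


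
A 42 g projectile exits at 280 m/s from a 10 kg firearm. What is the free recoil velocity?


v_recoil = m_p * v_p / m_gun = 0.042 * 280 / 10 = 1.176 m/s

1.176 m/s


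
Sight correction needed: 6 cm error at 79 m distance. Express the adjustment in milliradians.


1 mrad subtends 1 cm per 10 m of range, so adj = error_cm / (dist_m / 10) = 6 / (79/10) = 0.7595 mrad

0.7595 mrad


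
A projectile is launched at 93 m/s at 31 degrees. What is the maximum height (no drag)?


H = (v0*sin(theta))^2 / (2g) = (93*sin(31°))^2 / (2*9.81) = 116.9 m

116.9 m


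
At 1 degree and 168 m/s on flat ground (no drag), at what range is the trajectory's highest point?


R = v0^2*sin(2*theta)/g = 168^2*sin(2*1°)/9.81 = 100.408 m
apex_dist = R/2 = 100.408/2 = 50.2 m

50.2 m


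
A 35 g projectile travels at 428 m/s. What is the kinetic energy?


E = 0.5*m*v^2 = 0.5*0.035*428^2 = 3206 J

3206 J


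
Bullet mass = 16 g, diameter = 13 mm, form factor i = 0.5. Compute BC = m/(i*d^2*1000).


BC = m/(i*d^2*1000) = 16/(0.5 * 13^2 * 1000) = 0.0001893

0.0001893


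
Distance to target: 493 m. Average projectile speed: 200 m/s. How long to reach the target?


t = d/v = 493/200 = 2.465 s

2.465 s


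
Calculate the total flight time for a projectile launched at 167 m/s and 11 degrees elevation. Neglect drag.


T = 2*v0*sin(theta)/g = 2*167*sin(11°)/9.81 = 6.496 s

6.496 s


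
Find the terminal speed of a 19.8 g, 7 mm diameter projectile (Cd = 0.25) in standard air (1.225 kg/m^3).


A = pi*(d/2)^2 = pi*(7/2000)^2 = 3.84845e-05 m^2
vt = sqrt(2mg/(Cd*rho*A)) = sqrt(2*0.0198*9.81/(0.25 * 1.225 * 3.84845e-05)) = 181.6 m/s

181.6 m/s


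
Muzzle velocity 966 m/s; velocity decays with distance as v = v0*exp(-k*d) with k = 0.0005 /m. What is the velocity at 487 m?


v = v0*exp(-k*d) = 966*exp(-0.0005*487) = 757.2 m/s

757.2 m/s


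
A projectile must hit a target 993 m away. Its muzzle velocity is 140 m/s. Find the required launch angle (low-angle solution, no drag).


sin(2*theta) = R*g/v0^2 = 993*9.81/140^2 = 0.497007, theta = arcsin(0.497007)/2 = 14.9°

14.9 degrees


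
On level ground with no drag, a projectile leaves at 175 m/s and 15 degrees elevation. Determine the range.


R = v0^2 * sin(2*theta) / g = 175^2 * sin(2*15°) / 9.81 = 1561 m

1561 m


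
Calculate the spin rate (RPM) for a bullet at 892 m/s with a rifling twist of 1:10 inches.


twist_m = 10*0.0254 = 0.254 m
spin = v/twist = 892/0.254 = 3511.811 rev/s
RPM = spin*60 = 3511.811*60 ≈ 210709 RPM

210709 RPM


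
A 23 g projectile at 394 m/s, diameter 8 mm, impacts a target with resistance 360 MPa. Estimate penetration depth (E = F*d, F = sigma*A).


A = pi*(d/2)^2 = pi*(8/2)^2 = 50.2655 mm^2
E = 0.5*m*v^2 = 0.5*0.023*394^2 = 1785.21 J
depth = E/(sigma*A) = 1785.21 J / (360 MPa * 50.2655 mm^2) = 1785.21/(360 * 50.2655) m = 0.0986547 m ≈ 98.65 mm

98.65 mm


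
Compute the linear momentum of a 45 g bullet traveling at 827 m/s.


p = m*v = 0.045*827 = 37.21 kg·m/s

37.21 kg·m/s


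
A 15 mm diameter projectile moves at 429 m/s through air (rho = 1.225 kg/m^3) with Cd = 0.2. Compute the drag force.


A = pi*(d/2)^2 = pi*(15/2000)^2 = 1.76715e-04 m^2
Fd = 0.5*Cd*rho*A*v^2 = 0.5*0.2*1.225*1.76715e-04*429^2 = 3.984 N

3.984 N


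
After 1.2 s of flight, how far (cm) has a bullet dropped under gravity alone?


drop = 0.5*g*t^2 = 0.5*9.81*1.2^2 = 7.0632 m ≈ 706.3 cm

706.3 cm


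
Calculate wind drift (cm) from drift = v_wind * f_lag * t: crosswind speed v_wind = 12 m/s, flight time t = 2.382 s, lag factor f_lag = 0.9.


drift = v_wind * lag * t = 12 * 0.9 * 2.382 = 25.7256 m ≈ 2573 cm

2573 cm


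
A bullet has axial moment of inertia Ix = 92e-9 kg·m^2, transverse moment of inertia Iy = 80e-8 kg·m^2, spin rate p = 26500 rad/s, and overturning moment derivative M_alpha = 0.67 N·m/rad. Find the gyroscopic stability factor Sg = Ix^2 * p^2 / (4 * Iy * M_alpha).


Sg = Ix^2 * p^2 / (4 * Iy * M_alpha) = (92e-9)^2 * 26500^2 / (4 * 80e-8 * 0.67) = 2.772

2.772


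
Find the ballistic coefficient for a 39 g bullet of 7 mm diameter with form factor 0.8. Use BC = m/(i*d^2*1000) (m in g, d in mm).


BC = m/(i*d^2*1000) = 39/(0.8 * 7^2 * 1000) = 0.0009949

0.0009949


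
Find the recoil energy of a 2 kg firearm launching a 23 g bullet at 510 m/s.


v_r = m_p*v_p/m_gun = 0.023*510/2 = 5.865 m/s, E_r = 0.5*m_gun*v_r^2 = 0.5*2*5.865^2 = 34.4 J

34.4 J


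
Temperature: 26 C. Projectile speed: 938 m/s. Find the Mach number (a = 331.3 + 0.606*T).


a = 331.3 + 0.606*(26) = 347.056 m/s
M = v/a = 938/347.056 = 2.703

2.703


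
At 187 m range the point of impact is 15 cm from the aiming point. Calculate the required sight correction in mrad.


1 mrad subtends 1 cm per 10 m of range, so adj = error_cm / (dist_m / 10) = 15 / (187/10) = 0.8021 mrad

0.8021 mrad


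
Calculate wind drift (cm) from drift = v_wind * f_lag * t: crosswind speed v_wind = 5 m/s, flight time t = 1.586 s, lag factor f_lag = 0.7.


drift = v_wind * lag * t = 5 * 0.7 * 1.586 = 5.551 m ≈ 555.1 cm

555.1 cm


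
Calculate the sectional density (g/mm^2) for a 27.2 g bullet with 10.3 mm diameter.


SD = m/d^2 = 27.2/10.3^2 = 0.2564 g/mm^2

0.2564 g/mm^2


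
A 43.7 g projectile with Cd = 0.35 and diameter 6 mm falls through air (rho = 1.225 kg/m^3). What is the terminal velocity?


A = pi*(d/2)^2 = pi*(6/2000)^2 = 2.82743e-05 m^2
vt = sqrt(2mg/(Cd*rho*A)) = sqrt(2*0.0437*9.81/(0.35 * 1.225 * 2.82743e-05)) = 265.9 m/s

265.9 m/s


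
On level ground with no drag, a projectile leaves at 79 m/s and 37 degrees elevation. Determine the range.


R = v0^2 * sin(2*theta) / g = 79^2 * sin(2*37°) / 9.81 = 611.5 m

611.5 m


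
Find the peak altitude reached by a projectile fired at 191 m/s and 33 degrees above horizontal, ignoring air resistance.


H = (v0*sin(theta))^2 / (2g) = (191*sin(33°))^2 / (2*9.81) = 551.6 m

551.6 m


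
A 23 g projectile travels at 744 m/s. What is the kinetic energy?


E = 0.5*m*v^2 = 0.5*0.023*744^2 = 6366 J

6366 J


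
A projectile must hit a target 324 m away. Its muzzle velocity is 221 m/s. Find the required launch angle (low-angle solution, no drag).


sin(2*theta) = R*g/v0^2 = 324*9.81/221^2 = 0.0650773, theta = arcsin(0.0650773)/2 = 1.866°

1.866 degrees


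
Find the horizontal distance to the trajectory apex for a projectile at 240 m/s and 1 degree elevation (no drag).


R = v0^2*sin(2*theta)/g = 240^2*sin(2*1°)/9.81 = 204.914 m
apex_dist = R/2 = 204.914/2 = 102.5 m

102.5 m


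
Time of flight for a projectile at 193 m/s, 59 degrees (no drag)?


T = 2*v0*sin(theta)/g = 2*193*sin(59°)/9.81 = 33.73 s

33.73 s


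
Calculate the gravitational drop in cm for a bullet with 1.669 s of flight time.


drop = 0.5*g*t^2 = 0.5*9.81*1.669^2 = 13.6632 m ≈ 1366 cm

1366 cm


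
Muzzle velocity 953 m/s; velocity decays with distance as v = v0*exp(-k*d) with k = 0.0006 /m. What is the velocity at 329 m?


v = v0*exp(-k*d) = 953*exp(-0.0006*329) = 782.3 m/s

782.3 m/s


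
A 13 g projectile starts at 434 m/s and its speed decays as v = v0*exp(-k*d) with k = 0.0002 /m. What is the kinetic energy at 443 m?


v = v0*exp(-k*d) = 434*exp(-0.0002*443) = 397.202 m/s
E = 0.5*m*v^2 = 0.5*0.013*397.202^2 = 1026 J

1026 J


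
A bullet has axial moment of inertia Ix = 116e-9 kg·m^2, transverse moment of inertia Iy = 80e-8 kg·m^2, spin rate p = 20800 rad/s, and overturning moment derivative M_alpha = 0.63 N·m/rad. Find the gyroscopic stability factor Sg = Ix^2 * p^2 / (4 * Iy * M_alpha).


Sg = Ix^2 * p^2 / (4 * Iy * M_alpha) = (116e-9)^2 * 20800^2 / (4 * 80e-8 * 0.63) = 2.888

2.888


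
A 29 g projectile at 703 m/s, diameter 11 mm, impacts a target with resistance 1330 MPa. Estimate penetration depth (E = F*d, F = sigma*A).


A = pi*(d/2)^2 = pi*(11/2)^2 = 95.0332 mm^2
E = 0.5*m*v^2 = 0.5*0.029*703^2 = 7166.03 J
depth = E/(sigma*A) = 7166.03 J / (1330 MPa * 95.0332 mm^2) = 7166.03/(1330 * 95.0332) m = 0.0566959 m ≈ 56.7 mm

56.7 mm


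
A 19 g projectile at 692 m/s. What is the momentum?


p = m*v = 0.019*692 = 13.15 kg·m/s

13.15 kg·m/s


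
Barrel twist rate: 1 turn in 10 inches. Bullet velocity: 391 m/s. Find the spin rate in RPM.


twist_m = 10*0.0254 = 0.254 m
spin = v/twist = 391/0.254 = 1539.37 rev/s
RPM = spin*60 = 1539.37*60 ≈ 92362 RPM

92362 RPM


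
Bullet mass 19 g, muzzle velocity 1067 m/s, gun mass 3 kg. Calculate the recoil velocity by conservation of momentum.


v_recoil = m_p * v_p / m_gun = 0.019 * 1067 / 3 = 6.758 m/s

6.758 m/s


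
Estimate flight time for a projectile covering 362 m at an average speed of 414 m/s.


t = d/v = 362/414 = 0.8744 s

0.8744 s


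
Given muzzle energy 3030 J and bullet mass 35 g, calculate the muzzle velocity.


v = sqrt(2*E/m) = sqrt(2*3030/0.035) = 416.1 m/s

416.1 m/s


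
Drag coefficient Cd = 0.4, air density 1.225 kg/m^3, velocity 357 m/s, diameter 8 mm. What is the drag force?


A = pi*(d/2)^2 = pi*(8/2000)^2 = 5.02655e-05 m^2
Fd = 0.5*Cd*rho*A*v^2 = 0.5*0.4*1.225*5.02655e-05*357^2 = 1.57 N

1.57 N


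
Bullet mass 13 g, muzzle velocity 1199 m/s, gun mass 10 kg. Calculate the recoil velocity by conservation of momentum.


v_recoil = m_p * v_p / m_gun = 0.013 * 1199 / 10 = 1.559 m/s

1.559 m/s


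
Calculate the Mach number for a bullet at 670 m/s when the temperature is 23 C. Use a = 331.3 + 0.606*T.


a = 331.3 + 0.606*(23) = 345.238 m/s
M = v/a = 670/345.238 = 1.941

1.941


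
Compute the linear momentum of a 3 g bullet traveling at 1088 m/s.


p = m*v = 0.003*1088 = 3.264 kg·m/s

3.264 kg·m/s


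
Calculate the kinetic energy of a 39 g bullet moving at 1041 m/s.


E = 0.5*m*v^2 = 0.5*0.039*1041^2 = 21132 J

21132 J


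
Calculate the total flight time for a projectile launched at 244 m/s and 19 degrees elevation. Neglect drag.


T = 2*v0*sin(theta)/g = 2*244*sin(19°)/9.81 = 16.2 s

16.2 s


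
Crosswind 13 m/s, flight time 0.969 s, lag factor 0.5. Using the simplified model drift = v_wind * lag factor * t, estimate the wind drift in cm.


drift = v_wind * lag * t = 13 * 0.5 * 0.969 = 6.2985 m ≈ 629.9 cm

629.9 cm


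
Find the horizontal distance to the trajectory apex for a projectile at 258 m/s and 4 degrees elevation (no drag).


R = v0^2*sin(2*theta)/g = 258^2*sin(2*4°)/9.81 = 944.334 m
apex_dist = R/2 = 944.334/2 = 472.2 m

472.2 m


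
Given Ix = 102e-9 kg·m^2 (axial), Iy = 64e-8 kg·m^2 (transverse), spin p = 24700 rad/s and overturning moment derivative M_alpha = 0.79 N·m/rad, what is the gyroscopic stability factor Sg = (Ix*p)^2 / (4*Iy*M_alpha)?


Sg = Ix^2 * p^2 / (4 * Iy * M_alpha) = (102e-9)^2 * 24700^2 / (4 * 64e-8 * 0.79) = 3.139

3.139


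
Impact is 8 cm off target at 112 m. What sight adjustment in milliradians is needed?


1 mrad subtends 1 cm per 10 m of range, so adj = error_cm / (dist_m / 10) = 8 / (112/10) = 0.7143 mrad

0.7143 mrad


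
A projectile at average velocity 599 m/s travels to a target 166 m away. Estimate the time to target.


t = d/v = 166/599 = 0.2771 s

0.2771 s


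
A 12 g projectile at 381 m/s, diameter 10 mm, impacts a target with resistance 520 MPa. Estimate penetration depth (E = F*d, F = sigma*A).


A = pi*(d/2)^2 = pi*(10/2)^2 = 78.5398 mm^2
E = 0.5*m*v^2 = 0.5*0.012*381^2 = 870.966 J
depth = E/(sigma*A) = 870.966 J / (520 MPa * 78.5398 mm^2) = 870.966/(520 * 78.5398) m = 0.0213259 m ≈ 21.33 mm

21.33 mm


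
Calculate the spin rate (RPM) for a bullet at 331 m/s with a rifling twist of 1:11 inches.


twist_m = 11*0.0254 = 0.2794 m
spin = v/twist = 331/0.2794 = 1184.681 rev/s
RPM = spin*60 = 1184.681*60 ≈ 71081 RPM

71081 RPM


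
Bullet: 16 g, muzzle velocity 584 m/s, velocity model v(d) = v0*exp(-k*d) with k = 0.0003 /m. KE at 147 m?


v = v0*exp(-k*d) = 584*exp(-0.0003*147) = 558.805 m/s
E = 0.5*m*v^2 = 0.5*0.016*558.805^2 = 2498 J

2498 J


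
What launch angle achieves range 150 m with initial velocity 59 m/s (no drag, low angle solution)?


sin(2*theta) = R*g/v0^2 = 150*9.81/59^2 = 0.422723, theta = arcsin(0.422723)/2 = 12.5°

12.5 degrees


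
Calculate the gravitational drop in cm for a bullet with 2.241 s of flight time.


drop = 0.5*g*t^2 = 0.5*9.81*2.241^2 = 24.6333 m ≈ 2463 cm

2463 cm


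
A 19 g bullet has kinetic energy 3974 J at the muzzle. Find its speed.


v = sqrt(2*E/m) = sqrt(2*3974/0.019) = 646.8 m/s

646.8 m/s


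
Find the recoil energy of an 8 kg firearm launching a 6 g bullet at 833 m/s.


v_r = m_p*v_p/m_gun = 0.006*833/8 = 0.62475 m/s, E_r = 0.5*m_gun*v_r^2 = 0.5*8*0.62475^2 = 1.561 J

1.561 J


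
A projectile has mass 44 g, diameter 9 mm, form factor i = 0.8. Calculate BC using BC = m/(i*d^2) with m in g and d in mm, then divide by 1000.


BC = m/(i*d^2*1000) = 44/(0.8 * 9^2 * 1000) = 0.000679

0.000679


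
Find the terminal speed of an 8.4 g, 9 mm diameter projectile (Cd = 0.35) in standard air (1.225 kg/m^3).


A = pi*(d/2)^2 = pi*(9/2000)^2 = 6.36173e-05 m^2
vt = sqrt(2mg/(Cd*rho*A)) = sqrt(2*0.0084*9.81/(0.35 * 1.225 * 6.36173e-05)) = 77.73 m/s

77.73 m/s


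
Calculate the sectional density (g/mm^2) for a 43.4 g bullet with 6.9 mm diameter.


SD = m/d^2 = 43.4/6.9^2 = 0.9116 g/mm^2

0.9116 g/mm^2


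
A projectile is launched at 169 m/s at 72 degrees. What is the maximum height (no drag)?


H = (v0*sin(theta))^2 / (2g) = (169*sin(72°))^2 / (2*9.81) = 1317 m

1317 m


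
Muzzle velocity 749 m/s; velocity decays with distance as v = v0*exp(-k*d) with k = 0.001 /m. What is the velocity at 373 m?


v = v0*exp(-k*d) = 749*exp(-0.001*373) = 515.8 m/s

515.8 m/s


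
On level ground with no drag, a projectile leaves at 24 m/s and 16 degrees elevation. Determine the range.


R = v0^2 * sin(2*theta) / g = 24^2 * sin(2*16°) / 9.81 = 31.11 m

31.11 m


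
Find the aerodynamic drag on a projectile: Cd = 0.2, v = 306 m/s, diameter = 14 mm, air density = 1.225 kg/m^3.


A = pi*(d/2)^2 = pi*(14/2000)^2 = 1.53938e-04 m^2
Fd = 0.5*Cd*rho*A*v^2 = 0.5*0.2*1.225*1.53938e-04*306^2 = 1.766 N

1.766 N


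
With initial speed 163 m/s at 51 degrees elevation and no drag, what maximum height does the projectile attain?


H = (v0*sin(theta))^2 / (2g) = (163*sin(51°))^2 / (2*9.81) = 817.9 m

817.9 m


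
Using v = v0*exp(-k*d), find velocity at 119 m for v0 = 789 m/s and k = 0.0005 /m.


v = v0*exp(-k*d) = 789*exp(-0.0005*119) = 743.4 m/s

743.4 m/s


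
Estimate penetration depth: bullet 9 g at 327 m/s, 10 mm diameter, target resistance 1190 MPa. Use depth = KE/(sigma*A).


A = pi*(d/2)^2 = pi*(10/2)^2 = 78.5398 mm^2
E = 0.5*m*v^2 = 0.5*0.009*327^2 = 481.18 J
depth = E/(sigma*A) = 481.18 J / (1190 MPa * 78.5398 mm^2) = 481.18/(1190 * 78.5398) m = 0.00514839 m ≈ 5.148 mm

5.148 mm


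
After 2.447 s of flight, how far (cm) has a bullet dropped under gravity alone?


drop = 0.5*g*t^2 = 0.5*9.81*2.447^2 = 29.3702 m ≈ 2937 cm

2937 cm


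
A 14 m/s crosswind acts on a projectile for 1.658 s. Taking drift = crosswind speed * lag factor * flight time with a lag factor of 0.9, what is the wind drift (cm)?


drift = v_wind * lag * t = 14 * 0.9 * 1.658 = 20.8908 m ≈ 2089 cm

2089 cm


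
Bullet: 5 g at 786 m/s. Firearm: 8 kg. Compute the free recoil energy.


v_r = m_p*v_p/m_gun = 0.005*786/8 = 0.49125 m/s, E_r = 0.5*m_gun*v_r^2 = 0.5*8*0.49125^2 = 0.9653 J

0.9653 J


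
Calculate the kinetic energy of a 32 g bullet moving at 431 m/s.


E = 0.5*m*v^2 = 0.5*0.032*431^2 = 2972 J

2972 J


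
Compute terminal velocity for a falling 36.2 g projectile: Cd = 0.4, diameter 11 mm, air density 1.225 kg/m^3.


A = pi*(d/2)^2 = pi*(11/2000)^2 = 9.50332e-05 m^2
vt = sqrt(2mg/(Cd*rho*A)) = sqrt(2*0.0362*9.81/(0.4 * 1.225 * 9.50332e-05)) = 123.5 m/s

123.5 m/s


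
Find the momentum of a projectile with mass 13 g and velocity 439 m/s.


p = m*v = 0.013*439 = 5.707 kg·m/s

5.707 kg·m/s


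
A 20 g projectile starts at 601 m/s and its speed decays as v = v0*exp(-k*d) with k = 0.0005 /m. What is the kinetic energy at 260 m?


v = v0*exp(-k*d) = 601*exp(-0.0005*260) = 527.735 m/s
E = 0.5*m*v^2 = 0.5*0.02*527.735^2 = 2785 J

2785 J


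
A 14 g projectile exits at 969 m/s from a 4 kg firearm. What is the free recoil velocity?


v_recoil = m_p * v_p / m_gun = 0.014 * 969 / 4 = 3.392 m/s

3.392 m/s


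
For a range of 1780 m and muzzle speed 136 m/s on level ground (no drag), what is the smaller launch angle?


sin(2*theta) = R*g/v0^2 = 1780*9.81/136^2 = 0.944085, theta = arcsin(0.944085)/2 = 35.37°

35.37 degrees


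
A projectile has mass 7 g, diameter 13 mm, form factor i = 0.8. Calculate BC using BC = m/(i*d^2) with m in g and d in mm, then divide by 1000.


BC = m/(i*d^2*1000) = 7/(0.8 * 13^2 * 1000) = 5.178e-05

5.178e-05


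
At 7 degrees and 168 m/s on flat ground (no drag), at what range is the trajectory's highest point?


R = v0^2*sin(2*theta)/g = 168^2*sin(2*7°)/9.81 = 696.025 m
apex_dist = R/2 = 696.025/2 = 348 m

348 m


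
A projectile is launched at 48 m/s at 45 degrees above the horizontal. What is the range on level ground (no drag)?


R = v0^2 * sin(2*theta) / g = 48^2 * sin(2*45°) / 9.81 = 234.9 m

234.9 m


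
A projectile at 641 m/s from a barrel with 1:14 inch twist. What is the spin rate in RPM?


twist_m = 14*0.0254 = 0.3556 m
spin = v/twist = 641/0.3556 = 1802.587 rev/s
RPM = spin*60 = 1802.587*60 ≈ 108155 RPM

108155 RPM


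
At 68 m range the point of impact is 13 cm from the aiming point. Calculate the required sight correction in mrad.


1 mrad subtends 1 cm per 10 m of range, so adj = error_cm / (dist_m / 10) = 13 / (68/10) = 1.912 mrad

1.912 mrad


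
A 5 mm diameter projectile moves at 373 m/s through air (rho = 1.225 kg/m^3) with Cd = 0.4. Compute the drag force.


A = pi*(d/2)^2 = pi*(5/2000)^2 = 1.96350e-05 m^2
Fd = 0.5*Cd*rho*A*v^2 = 0.5*0.4*1.225*1.96350e-05*373^2 = 0.6693 N

0.6693 N


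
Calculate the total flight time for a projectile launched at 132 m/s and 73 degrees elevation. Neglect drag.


T = 2*v0*sin(theta)/g = 2*132*sin(73°)/9.81 = 25.74 s

25.74 s


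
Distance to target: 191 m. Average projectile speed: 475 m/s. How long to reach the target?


t = d/v = 191/475 = 0.4021 s

0.4021 s


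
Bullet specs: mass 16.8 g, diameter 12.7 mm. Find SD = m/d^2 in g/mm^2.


SD = m/d^2 = 16.8/12.7^2 = 0.1042 g/mm^2

0.1042 g/mm^2


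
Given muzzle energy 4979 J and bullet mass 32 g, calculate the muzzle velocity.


v = sqrt(2*E/m) = sqrt(2*4979/0.032) = 557.8 m/s

557.8 m/s


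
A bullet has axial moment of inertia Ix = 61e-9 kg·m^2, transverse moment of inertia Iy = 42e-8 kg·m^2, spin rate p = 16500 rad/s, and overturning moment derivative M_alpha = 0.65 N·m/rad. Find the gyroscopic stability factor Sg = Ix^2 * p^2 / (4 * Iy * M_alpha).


Sg = Ix^2 * p^2 / (4 * Iy * M_alpha) = (61e-9)^2 * 16500^2 / (4 * 42e-8 * 0.65) = 0.9277

0.9277


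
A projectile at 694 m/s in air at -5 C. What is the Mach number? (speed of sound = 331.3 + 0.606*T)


a = 331.3 + 0.606*(-5) = 328.27 m/s
M = v/a = 694/328.27 = 2.114

2.114


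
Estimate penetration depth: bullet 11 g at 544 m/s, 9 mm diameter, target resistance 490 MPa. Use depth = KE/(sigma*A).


A = pi*(d/2)^2 = pi*(9/2)^2 = 63.6173 mm^2
E = 0.5*m*v^2 = 0.5*0.011*544^2 = 1627.65 J
depth = E/(sigma*A) = 1627.65 J / (490 MPa * 63.6173 mm^2) = 1627.65/(490 * 63.6173) m = 0.0522143 m ≈ 52.21 mm

52.21 mm


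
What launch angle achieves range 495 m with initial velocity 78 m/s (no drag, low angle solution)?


sin(2*theta) = R*g/v0^2 = 495*9.81/78^2 = 0.798151, theta = arcsin(0.798151)/2 = 26.48°

26.48 degrees


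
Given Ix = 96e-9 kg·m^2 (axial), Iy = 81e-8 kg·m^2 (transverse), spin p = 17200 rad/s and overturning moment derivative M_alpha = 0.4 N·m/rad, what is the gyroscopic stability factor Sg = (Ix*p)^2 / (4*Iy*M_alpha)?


Sg = Ix^2 * p^2 / (4 * Iy * M_alpha) = (96e-9)^2 * 17200^2 / (4 * 81e-8 * 0.4) = 2.104

2.104


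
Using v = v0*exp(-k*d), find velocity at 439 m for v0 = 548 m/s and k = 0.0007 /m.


v = v0*exp(-k*d) = 548*exp(-0.0007*439) = 403 m/s

403 m/s


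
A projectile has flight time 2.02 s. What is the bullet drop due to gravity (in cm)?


drop = 0.5*g*t^2 = 0.5*9.81*2.02^2 = 20.0144 m ≈ 2001 cm

2001 cm


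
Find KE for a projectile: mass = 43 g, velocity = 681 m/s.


E = 0.5*m*v^2 = 0.5*0.043*681^2 = 9971 J

9971 J


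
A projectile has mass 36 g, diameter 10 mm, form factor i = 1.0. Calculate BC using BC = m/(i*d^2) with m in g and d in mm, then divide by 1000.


BC = m/(i*d^2*1000) = 36/(1.0 * 10^2 * 1000) = 0.00036

0.00036


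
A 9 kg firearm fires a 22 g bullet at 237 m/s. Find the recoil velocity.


v_recoil = m_p * v_p / m_gun = 0.022 * 237 / 9 = 0.5793 m/s

0.5793 m/s


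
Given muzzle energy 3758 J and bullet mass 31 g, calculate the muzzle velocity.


v = sqrt(2*E/m) = sqrt(2*3758/0.031) = 492.4 m/s

492.4 m/s


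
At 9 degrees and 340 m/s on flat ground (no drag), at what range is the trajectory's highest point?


R = v0^2*sin(2*theta)/g = 340^2*sin(2*9°)/9.81 = 3641.42 m
apex_dist = R/2 = 3641.42/2 = 1821 m

1821 m


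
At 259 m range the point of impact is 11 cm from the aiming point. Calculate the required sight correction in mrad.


1 mrad subtends 1 cm per 10 m of range, so adj = error_cm / (dist_m / 10) = 11 / (259/10) = 0.4247 mrad

0.4247 mrad


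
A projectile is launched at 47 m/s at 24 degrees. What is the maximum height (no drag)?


H = (v0*sin(theta))^2 / (2g) = (47*sin(24°))^2 / (2*9.81) = 18.63 m

18.63 m


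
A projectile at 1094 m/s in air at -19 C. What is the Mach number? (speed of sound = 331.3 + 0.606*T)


a = 331.3 + 0.606*(-19) = 319.786 m/s
M = v/a = 1094/319.786 = 3.421

3.421


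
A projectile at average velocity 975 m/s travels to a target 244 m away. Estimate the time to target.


t = d/v = 244/975 = 0.2503 s

0.2503 s


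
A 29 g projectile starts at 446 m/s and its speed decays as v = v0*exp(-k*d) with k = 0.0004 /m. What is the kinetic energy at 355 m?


v = v0*exp(-k*d) = 446*exp(-0.0004*355) = 386.959 m/s
E = 0.5*m*v^2 = 0.5*0.029*386.959^2 = 2171 J

2171 J


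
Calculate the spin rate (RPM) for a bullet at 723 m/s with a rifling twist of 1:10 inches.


twist_m = 10*0.0254 = 0.254 m
spin = v/twist = 723/0.254 = 2846.457 rev/s
RPM = spin*60 = 2846.457*60 ≈ 170787 RPM

170787 RPM


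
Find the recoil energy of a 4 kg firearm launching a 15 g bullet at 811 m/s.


v_r = m_p*v_p/m_gun = 0.015*811/4 = 3.04125 m/s, E_r = 0.5*m_gun*v_r^2 = 0.5*4*3.04125^2 = 18.5 J

18.5 J


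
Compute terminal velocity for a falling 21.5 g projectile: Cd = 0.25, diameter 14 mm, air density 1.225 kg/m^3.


A = pi*(d/2)^2 = pi*(14/2000)^2 = 1.53938e-04 m^2
vt = sqrt(2mg/(Cd*rho*A)) = sqrt(2*0.0215*9.81/(0.25 * 1.225 * 1.53938e-04)) = 94.59 m/s

94.59 m/s


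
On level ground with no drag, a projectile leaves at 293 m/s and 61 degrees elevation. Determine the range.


R = v0^2 * sin(2*theta) / g = 293^2 * sin(2*61°) / 9.81 = 7421 m

7421 m


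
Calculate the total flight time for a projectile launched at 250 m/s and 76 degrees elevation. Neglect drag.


T = 2*v0*sin(theta)/g = 2*250*sin(76°)/9.81 = 49.45 s

49.45 s


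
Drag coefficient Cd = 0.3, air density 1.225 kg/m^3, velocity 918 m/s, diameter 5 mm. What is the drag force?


A = pi*(d/2)^2 = pi*(5/2000)^2 = 1.96350e-05 m^2
Fd = 0.5*Cd*rho*A*v^2 = 0.5*0.3*1.225*1.96350e-05*918^2 = 3.04 N

3.04 N


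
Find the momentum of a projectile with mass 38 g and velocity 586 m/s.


p = m*v = 0.038*586 = 22.27 kg·m/s

22.27 kg·m/s


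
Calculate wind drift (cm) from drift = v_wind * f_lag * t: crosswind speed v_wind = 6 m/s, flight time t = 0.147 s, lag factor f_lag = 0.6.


drift = v_wind * lag * t = 6 * 0.6 * 0.147 = 0.5292 m ≈ 52.92 cm

52.92 cm


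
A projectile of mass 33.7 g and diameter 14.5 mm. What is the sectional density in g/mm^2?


SD = m/d^2 = 33.7/14.5^2 = 0.1603 g/mm^2

0.1603 g/mm^2


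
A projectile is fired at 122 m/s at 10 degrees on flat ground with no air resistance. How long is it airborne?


T = 2*v0*sin(theta)/g = 2*122*sin(10°)/9.81 = 4.319 s

4.319 s


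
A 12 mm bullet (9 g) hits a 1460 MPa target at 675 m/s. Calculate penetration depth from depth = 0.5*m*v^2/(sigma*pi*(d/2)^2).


A = pi*(d/2)^2 = pi*(12/2)^2 = 113.097 mm^2
E = 0.5*m*v^2 = 0.5*0.009*675^2 = 2050.31 J
depth = E/(sigma*A) = 2050.31 J / (1460 MPa * 113.097 mm^2) = 2050.31/(1460 * 113.097) m = 0.0124169 m ≈ 12.42 mm

12.42 mm


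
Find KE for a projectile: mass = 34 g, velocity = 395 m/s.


E = 0.5*m*v^2 = 0.5*0.034*395^2 = 2652 J

2652 J


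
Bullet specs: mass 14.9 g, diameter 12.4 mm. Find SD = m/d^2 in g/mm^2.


SD = m/d^2 = 14.9/12.4^2 = 0.0969 g/mm^2

0.0969 g/mm^2


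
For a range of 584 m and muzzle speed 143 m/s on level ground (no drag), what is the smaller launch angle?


sin(2*theta) = R*g/v0^2 = 584*9.81/143^2 = 0.280162, theta = arcsin(0.280162)/2 = 8.135°

8.135 degrees


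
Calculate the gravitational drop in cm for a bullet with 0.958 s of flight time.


drop = 0.5*g*t^2 = 0.5*9.81*0.958^2 = 4.50163 m ≈ 450.2 cm

450.2 cm


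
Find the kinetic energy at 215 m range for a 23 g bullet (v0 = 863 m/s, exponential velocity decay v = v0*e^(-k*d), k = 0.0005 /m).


v = v0*exp(-k*d) = 863*exp(-0.0005*215) = 775.04 m/s
E = 0.5*m*v^2 = 0.5*0.023*775.04^2 = 6908 J

6908 J


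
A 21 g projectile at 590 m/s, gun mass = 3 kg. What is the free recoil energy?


v_r = m_p*v_p/m_gun = 0.021*590/3 = 4.13 m/s, E_r = 0.5*m_gun*v_r^2 = 0.5*3*4.13^2 = 25.59 J

25.59 J


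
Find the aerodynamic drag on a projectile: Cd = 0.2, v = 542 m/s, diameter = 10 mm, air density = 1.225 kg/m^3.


A = pi*(d/2)^2 = pi*(10/2000)^2 = 7.85398e-05 m^2
Fd = 0.5*Cd*rho*A*v^2 = 0.5*0.2*1.225*7.85398e-05*542^2 = 2.826 N

2.826 N


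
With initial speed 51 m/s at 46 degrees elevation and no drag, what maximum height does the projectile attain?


H = (v0*sin(theta))^2 / (2g) = (51*sin(46°))^2 / (2*9.81) = 68.6 m

68.6 m


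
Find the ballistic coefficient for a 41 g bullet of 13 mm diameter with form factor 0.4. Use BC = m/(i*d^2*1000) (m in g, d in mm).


BC = m/(i*d^2*1000) = 41/(0.4 * 13^2 * 1000) = 0.0006065

0.0006065


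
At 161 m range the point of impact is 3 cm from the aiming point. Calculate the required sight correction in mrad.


1 mrad subtends 1 cm per 10 m of range, so adj = error_cm / (dist_m / 10) = 3 / (161/10) = 0.1863 mrad

0.1863 mrad


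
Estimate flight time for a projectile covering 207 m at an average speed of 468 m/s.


t = d/v = 207/468 = 0.4423 s

0.4423 s


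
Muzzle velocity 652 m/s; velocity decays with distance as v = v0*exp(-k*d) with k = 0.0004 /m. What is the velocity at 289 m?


v = v0*exp(-k*d) = 652*exp(-0.0004*289) = 580.8 m/s

580.8 m/s


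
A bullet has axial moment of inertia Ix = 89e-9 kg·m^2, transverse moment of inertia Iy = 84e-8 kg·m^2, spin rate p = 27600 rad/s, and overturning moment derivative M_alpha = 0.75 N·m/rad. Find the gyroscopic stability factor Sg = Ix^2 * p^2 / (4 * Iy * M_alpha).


Sg = Ix^2 * p^2 / (4 * Iy * M_alpha) = (89e-9)^2 * 27600^2 / (4 * 84e-8 * 0.75) = 2.394

2.394


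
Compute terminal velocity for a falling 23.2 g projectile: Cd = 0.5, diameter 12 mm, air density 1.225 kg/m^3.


A = pi*(d/2)^2 = pi*(12/2000)^2 = 1.13097e-04 m^2
vt = sqrt(2mg/(Cd*rho*A)) = sqrt(2*0.0232*9.81/(0.5 * 1.225 * 1.13097e-04)) = 81.06 m/s

81.06 m/s


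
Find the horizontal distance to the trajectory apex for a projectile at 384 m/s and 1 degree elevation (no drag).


R = v0^2*sin(2*theta)/g = 384^2*sin(2*1°)/9.81 = 524.581 m
apex_dist = R/2 = 524.581/2 = 262.3 m

262.3 m


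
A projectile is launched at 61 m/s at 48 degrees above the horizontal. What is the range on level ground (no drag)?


R = v0^2 * sin(2*theta) / g = 61^2 * sin(2*48°) / 9.81 = 377.2 m

377.2 m


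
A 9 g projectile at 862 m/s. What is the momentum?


p = m*v = 0.009*862 = 7.758 kg·m/s

7.758 kg·m/s


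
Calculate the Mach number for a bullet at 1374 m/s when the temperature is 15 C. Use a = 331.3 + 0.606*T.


a = 331.3 + 0.606*(15) = 340.39 m/s
M = v/a = 1374/340.39 = 4.037

4.037
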